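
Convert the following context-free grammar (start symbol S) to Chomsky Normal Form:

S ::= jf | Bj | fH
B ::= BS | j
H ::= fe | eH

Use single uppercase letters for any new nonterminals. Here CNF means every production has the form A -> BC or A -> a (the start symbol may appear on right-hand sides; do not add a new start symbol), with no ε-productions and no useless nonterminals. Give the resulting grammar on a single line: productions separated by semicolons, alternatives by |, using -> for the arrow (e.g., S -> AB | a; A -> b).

S -> BD | CH | DC; A -> e; B -> j | BS; C -> f; D -> j; H -> AH | CA

No ε-productions.
No unit productions to eliminate.
TERM: introduce A -> e, C -> f, D -> j and substitute in every rule of length ≥2.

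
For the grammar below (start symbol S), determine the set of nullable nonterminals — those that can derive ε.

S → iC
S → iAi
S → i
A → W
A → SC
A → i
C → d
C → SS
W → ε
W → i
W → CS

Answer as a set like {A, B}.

Directly nullable (have an ε-rule): {W}.
A is nullable via A -> W (every symbol on the right is already known nullable).
Not nullable: C, S — each has a terminal in every rule's right-hand side or depends on a non-nullable symbol.

{A, W}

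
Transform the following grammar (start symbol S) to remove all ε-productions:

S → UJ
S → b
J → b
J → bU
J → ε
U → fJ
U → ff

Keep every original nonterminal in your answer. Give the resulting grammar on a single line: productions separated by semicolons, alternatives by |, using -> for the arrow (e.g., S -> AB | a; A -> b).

Nullable set: {J}.
S -> UJ: J nullable, giving U | UJ.
Drop J -> ε.
U -> fJ: J nullable, giving f | fJ.
Unchanged (no nullable symbols): S -> b; J -> b; J -> bU; U -> ff.

S -> U | b | UJ; J -> b | bU; U -> f | fJ | ff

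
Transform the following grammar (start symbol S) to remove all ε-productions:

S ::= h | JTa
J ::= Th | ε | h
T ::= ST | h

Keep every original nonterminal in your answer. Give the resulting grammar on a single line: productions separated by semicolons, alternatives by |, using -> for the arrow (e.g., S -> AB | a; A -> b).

Nullable set: {J}.
S -> JTa: J nullable, giving JTa | Ta.
Drop J -> ε.
Unchanged (no nullable symbols): S -> h; J -> Th; J -> h; T -> ST; T -> h.

S -> h | Ta | JTa; J -> h | Th; T -> h | ST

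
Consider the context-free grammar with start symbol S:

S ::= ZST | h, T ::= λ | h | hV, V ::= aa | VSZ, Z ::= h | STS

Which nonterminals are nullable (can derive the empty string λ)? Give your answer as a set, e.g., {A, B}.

Directly nullable (have an ε-rule): {T}.
Not nullable: S, V, Z — each has a terminal in every rule's right-hand side or depends on a non-nullable symbol.

{T}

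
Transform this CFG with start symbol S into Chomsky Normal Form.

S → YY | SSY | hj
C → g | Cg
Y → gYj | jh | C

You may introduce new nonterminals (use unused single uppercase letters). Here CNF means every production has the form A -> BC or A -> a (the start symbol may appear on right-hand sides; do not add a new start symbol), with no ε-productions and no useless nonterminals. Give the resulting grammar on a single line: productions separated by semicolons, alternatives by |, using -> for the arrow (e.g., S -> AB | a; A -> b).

S -> BD | SE | YY; A -> g; B -> h; C -> g | CA; D -> j; E -> SY; F -> YD; Y -> g | AF | CA | DB

No ε-productions.
After unit-elimination: S -> YY | hj | SSY; C -> g | Cg; Y -> g | Cg | jh | gYj.
TERM: introduce A -> g, B -> h, D -> j and substitute in every rule of length ≥2.
BIN: S -> SSY becomes S -> SE, E -> SY; Y -> AYD becomes Y -> AF, F -> YD.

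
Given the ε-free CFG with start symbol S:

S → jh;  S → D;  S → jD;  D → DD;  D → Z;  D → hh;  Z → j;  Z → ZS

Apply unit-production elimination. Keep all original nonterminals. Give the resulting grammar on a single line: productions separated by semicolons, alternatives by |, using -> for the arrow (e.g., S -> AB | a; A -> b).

Unit productions: D->Z, S->D.
Unit pairs (A ⇒* B via units): (D,Z), (S,D), (S,Z).
S: inherits non-unit rules of {D, S, Z} → DD | ZS | hh | j | jD | jh.
D: inherits non-unit rules of {D, Z} → DD | ZS | hh | j.
Z: inherits non-unit rules of {Z} → ZS | j.

S -> j | DD | ZS | hh | jD | jh; D -> j | DD | ZS | hh; Z -> j | ZS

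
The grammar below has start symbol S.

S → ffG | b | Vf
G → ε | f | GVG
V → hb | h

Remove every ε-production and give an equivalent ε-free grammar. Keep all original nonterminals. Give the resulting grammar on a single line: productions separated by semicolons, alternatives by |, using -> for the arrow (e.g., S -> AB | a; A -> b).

Nullable set: {G}.
S -> ffG: G nullable, giving ff | ffG.
Drop G -> ε.
G -> GVG: G, G nullable, giving GV | GVG | V | VG.
Unchanged (no nullable symbols): S -> Vf; S -> b; G -> f; V -> h; V -> hb.

S -> b | Vf | ff | ffG; G -> V | f | GV | VG | GVG; V -> h | hb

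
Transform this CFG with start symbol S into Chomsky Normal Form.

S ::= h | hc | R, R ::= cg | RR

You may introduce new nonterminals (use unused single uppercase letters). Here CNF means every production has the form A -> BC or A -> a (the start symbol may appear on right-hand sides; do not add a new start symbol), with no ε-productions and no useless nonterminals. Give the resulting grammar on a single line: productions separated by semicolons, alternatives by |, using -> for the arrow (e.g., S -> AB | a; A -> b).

No ε-productions.
After unit-elimination: S -> h | RR | cg | hc; R -> RR | cg.
TERM: introduce A -> c, B -> g, C -> h and substitute in every rule of length ≥2.

S -> h | AB | CA | RR; A -> c; B -> g; C -> h; R -> AB | RR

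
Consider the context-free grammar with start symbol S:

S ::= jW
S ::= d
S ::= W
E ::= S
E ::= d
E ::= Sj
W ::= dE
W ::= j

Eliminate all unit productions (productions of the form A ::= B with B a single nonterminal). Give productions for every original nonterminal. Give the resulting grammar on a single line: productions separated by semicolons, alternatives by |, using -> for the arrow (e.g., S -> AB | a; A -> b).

Unit productions: E->S, S->W.
Unit pairs (A ⇒* B via units): (E,S), (E,W), (S,W).
S: inherits non-unit rules of {S, W} → d | dE | j | jW.
E: inherits non-unit rules of {E, S, W} → Sj | d | dE | j | jW.
W: inherits non-unit rules of {W} → dE | j.

S -> d | j | dE | jW; E -> d | j | Sj | dE | jW; W -> j | dE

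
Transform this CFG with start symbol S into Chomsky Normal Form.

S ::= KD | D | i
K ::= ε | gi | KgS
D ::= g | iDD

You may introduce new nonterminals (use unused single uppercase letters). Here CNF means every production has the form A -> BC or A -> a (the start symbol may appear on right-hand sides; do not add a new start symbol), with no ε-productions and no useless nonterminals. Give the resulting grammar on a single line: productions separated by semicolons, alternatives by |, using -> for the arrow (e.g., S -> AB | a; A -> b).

Nullable: {K}; after ε-elimination: S -> D | i | KD; D -> g | iDD; K -> gS | gi | KgS.
After unit-elimination: S -> g | i | KD | iDD; D -> g | iDD; K -> gS | gi | KgS.
TERM: introduce B -> g, A -> i and substitute in every rule of length ≥2.
BIN: D -> ADD becomes D -> AC, C -> DD; K -> KBS becomes K -> KE, E -> BS; S -> ADD becomes S -> AF, F -> DD.

S -> g | i | AF | KD; A -> i; B -> g; C -> DD; D -> g | AC; E -> BS; F -> DD; K -> BA | BS | KE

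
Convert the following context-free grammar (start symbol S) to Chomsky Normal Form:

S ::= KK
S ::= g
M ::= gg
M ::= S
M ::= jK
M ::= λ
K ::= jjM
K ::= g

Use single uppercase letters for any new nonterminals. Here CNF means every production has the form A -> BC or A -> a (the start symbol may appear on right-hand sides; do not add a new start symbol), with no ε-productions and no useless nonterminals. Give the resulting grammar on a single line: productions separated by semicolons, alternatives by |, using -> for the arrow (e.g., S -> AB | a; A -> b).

S -> g | KK; A -> j; B -> g; C -> AM; K -> g | AA | AC; M -> g | AK | BB | KK

Nullable: {M}; after ε-elimination: S -> g | KK; K -> g | jj | jjM; M -> S | gg | jK.
After unit-elimination: S -> g | KK; K -> g | jj | jjM; M -> g | KK | gg | jK.
TERM: introduce B -> g, A -> j and substitute in every rule of length ≥2.
BIN: K -> AAM becomes K -> AC, C -> AM.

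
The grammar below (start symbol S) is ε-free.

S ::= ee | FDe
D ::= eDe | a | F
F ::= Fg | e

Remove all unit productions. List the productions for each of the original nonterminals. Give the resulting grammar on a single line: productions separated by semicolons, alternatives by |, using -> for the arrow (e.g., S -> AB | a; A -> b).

S -> ee | FDe; D -> a | e | Fg | eDe; F -> e | Fg

Unit productions: D->F.
Unit pairs (A ⇒* B via units): (D,F).
S: inherits non-unit rules of {S} → FDe | ee.
D: inherits non-unit rules of {D, F} → Fg | a | e | eDe.
F: inherits non-unit rules of {F} → Fg | e.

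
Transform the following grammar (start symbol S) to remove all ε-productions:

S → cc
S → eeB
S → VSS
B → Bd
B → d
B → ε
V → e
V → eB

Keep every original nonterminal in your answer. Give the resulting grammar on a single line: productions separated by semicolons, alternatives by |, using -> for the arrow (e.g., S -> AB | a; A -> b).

Nullable set: {B}.
S -> eeB: B nullable, giving ee | eeB.
Drop B -> ε.
B -> Bd: B nullable, giving Bd | d.
V -> eB: B nullable, giving e | eB.
Unchanged (no nullable symbols): S -> VSS; S -> cc; B -> d; V -> e.

S -> cc | ee | VSS | eeB; B -> d | Bd; V -> e | eB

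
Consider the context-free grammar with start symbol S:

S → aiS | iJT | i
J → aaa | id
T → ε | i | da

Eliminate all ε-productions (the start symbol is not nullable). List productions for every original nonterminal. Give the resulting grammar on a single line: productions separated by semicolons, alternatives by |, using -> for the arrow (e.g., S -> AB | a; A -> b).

Nullable set: {T}.
S -> iJT: T nullable, giving iJ | iJT.
Drop T -> ε.
Unchanged (no nullable symbols): S -> aiS; S -> i; J -> aaa; J -> id; T -> da; T -> i.

S -> i | iJ | aiS | iJT; J -> id | aaa; T -> i | da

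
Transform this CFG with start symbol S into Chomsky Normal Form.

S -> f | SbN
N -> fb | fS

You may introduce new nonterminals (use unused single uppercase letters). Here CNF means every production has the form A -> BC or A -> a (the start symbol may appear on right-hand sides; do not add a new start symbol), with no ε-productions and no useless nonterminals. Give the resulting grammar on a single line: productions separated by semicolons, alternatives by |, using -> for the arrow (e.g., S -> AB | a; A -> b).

No ε-productions.
No unit productions to eliminate.
TERM: introduce B -> b, A -> f and substitute in every rule of length ≥2.
BIN: S -> SBN becomes S -> SC, C -> BN.

S -> f | SC; A -> f; B -> b; C -> BN; N -> AB | AS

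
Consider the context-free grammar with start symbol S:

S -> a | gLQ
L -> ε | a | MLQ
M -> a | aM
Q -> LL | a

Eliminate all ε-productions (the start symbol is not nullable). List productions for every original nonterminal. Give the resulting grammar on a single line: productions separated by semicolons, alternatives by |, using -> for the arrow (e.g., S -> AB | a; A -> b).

Nullable set: {L, Q}.
S -> gLQ: L, Q nullable, giving g | gL | gLQ | gQ.
Drop L -> ε.
L -> MLQ: L, Q nullable, giving M | ML | MLQ | MQ.
Q -> LL: L, L nullable, giving L | LL.
Unchanged (no nullable symbols): S -> a; L -> a; M -> a; M -> aM; Q -> a.

S -> a | g | gL | gQ | gLQ; L -> M | a | ML | MQ | MLQ; M -> a | aM; Q -> L | a | LL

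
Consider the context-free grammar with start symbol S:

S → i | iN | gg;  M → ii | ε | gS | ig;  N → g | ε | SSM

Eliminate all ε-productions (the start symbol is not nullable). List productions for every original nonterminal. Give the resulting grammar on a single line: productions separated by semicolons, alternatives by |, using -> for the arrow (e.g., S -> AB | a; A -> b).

Nullable set: {M, N}.
S -> iN: N nullable, giving i | iN.
Drop M -> ε.
Drop N -> ε.
N -> SSM: M nullable, giving SS | SSM.
Unchanged (no nullable symbols): S -> gg; S -> i; M -> gS; M -> ig; M -> ii; N -> g.

S -> i | gg | iN; M -> gS | ig | ii; N -> g | SS | SSM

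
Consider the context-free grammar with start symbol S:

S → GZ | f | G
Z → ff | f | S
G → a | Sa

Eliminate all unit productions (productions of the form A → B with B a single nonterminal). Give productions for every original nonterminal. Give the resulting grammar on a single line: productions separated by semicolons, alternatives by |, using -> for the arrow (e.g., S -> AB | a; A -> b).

Unit productions: S->G, Z->S.
Unit pairs (A ⇒* B via units): (S,G), (Z,G), (Z,S).
S: inherits non-unit rules of {G, S} → GZ | Sa | a | f.
G: inherits non-unit rules of {G} → Sa | a.
Z: inherits non-unit rules of {G, S, Z} → GZ | Sa | a | f | ff.

S -> a | f | GZ | Sa; G -> a | Sa; Z -> a | f | GZ | Sa | ff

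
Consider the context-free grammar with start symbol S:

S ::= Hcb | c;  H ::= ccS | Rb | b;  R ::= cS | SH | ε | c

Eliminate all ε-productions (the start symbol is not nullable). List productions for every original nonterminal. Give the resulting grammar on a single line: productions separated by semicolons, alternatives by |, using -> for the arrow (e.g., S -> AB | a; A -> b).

Nullable set: {R}.
H -> Rb: R nullable, giving Rb | b.
Drop R -> ε.
Unchanged (no nullable symbols): S -> Hcb; S -> c; H -> b; H -> ccS; R -> SH; R -> c; R -> cS.

S -> c | Hcb; H -> b | Rb | ccS; R -> c | SH | cS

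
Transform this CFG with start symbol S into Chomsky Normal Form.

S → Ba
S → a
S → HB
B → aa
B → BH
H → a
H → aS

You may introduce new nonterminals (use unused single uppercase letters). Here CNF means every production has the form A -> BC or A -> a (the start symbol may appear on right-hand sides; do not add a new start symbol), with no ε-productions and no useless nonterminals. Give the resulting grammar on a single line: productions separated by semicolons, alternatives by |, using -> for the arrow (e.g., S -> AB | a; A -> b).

S -> a | BA | HB; A -> a; B -> AA | BH; H -> a | AS

No ε-productions.
No unit productions to eliminate.
TERM: introduce A -> a and substitute in every rule of length ≥2.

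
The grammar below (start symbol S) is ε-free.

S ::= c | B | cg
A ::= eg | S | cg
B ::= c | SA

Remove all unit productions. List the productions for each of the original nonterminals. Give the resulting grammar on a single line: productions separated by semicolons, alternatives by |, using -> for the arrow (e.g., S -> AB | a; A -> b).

S -> c | SA | cg; A -> c | SA | cg | eg; B -> c | SA

Unit productions: A->S, S->B.
Unit pairs (A ⇒* B via units): (A,B), (A,S), (S,B).
S: inherits non-unit rules of {B, S} → SA | c | cg.
A: inherits non-unit rules of {A, B, S} → SA | c | cg | eg.
B: inherits non-unit rules of {B} → SA | c.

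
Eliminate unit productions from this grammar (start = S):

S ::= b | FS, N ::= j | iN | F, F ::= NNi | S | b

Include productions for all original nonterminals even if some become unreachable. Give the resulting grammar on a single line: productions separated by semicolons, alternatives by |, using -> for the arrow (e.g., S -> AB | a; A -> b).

Unit productions: F->S, N->F.
Unit pairs (A ⇒* B via units): (F,S), (N,F), (N,S).
S: inherits non-unit rules of {S} → FS | b.
F: inherits non-unit rules of {F, S} → FS | NNi | b.
N: inherits non-unit rules of {F, N, S} → FS | NNi | b | iN | j.

S -> b | FS; F -> b | FS | NNi; N -> b | j | FS | iN | NNi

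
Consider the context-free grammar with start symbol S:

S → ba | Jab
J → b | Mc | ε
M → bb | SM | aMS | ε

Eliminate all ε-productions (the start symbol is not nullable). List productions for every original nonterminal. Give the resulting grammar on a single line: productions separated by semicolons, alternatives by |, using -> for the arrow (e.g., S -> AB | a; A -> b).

Nullable set: {J, M}.
S -> Jab: J nullable, giving Jab | ab.
Drop J -> ε.
J -> Mc: M nullable, giving Mc | c.
Drop M -> ε.
M -> SM: M nullable, giving S | SM.
M -> aMS: M nullable, giving aMS | aS.
Unchanged (no nullable symbols): S -> ba; J -> b; M -> bb.

S -> ab | ba | Jab; J -> b | c | Mc; M -> S | SM | aS | bb | aMS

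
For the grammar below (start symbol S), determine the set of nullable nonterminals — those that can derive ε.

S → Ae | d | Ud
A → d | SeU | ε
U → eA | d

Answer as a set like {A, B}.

{A}

Directly nullable (have an ε-rule): {A}.
Not nullable: S, U — each has a terminal in every rule's right-hand side or depends on a non-nullable symbol.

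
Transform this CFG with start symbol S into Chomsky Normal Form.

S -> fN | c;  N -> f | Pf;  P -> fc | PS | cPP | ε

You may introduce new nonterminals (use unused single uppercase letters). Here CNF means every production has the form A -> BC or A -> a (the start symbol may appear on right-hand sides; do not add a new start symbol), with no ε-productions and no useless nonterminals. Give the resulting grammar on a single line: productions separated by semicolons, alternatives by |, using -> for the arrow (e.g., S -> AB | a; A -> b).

S -> c | AN; A -> f; B -> c; C -> PP; N -> f | PA; P -> c | AB | AN | BC | BP | PS

Nullable: {P}; after ε-elimination: S -> c | fN; N -> f | Pf; P -> S | c | PS | cP | fc | cPP.
After unit-elimination: S -> c | fN; N -> f | Pf; P -> c | PS | cP | fN | fc | cPP.
TERM: introduce B -> c, A -> f and substitute in every rule of length ≥2.
BIN: P -> BPP becomes P -> BC, C -> PP.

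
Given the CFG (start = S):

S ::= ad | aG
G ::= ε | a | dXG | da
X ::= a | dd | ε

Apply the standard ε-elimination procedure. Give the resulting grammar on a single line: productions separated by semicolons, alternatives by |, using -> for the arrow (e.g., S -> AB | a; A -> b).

S -> a | aG | ad; G -> a | d | dG | dX | da | dXG; X -> a | dd

Nullable set: {G, X}.
S -> aG: G nullable, giving a | aG.
Drop G -> ε.
G -> dXG: X, G nullable, giving d | dG | dX | dXG.
Drop X -> ε.
Unchanged (no nullable symbols): S -> ad; G -> a; G -> da; X -> a; X -> dd.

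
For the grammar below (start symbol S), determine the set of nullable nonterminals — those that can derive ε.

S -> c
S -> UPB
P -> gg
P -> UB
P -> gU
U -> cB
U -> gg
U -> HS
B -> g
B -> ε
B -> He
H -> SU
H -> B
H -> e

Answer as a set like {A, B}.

{B, H}

Directly nullable (have an ε-rule): {B}.
H is nullable via H -> B (every symbol on the right is already known nullable).
Not nullable: P, S, U — each has a terminal in every rule's right-hand side or depends on a non-nullable symbol.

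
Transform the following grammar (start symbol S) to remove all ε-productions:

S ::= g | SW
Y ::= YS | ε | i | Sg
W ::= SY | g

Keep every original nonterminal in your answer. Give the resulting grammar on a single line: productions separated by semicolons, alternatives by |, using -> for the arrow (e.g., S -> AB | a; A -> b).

S -> g | SW; W -> S | g | SY; Y -> S | i | Sg | YS

Nullable set: {Y}.
W -> SY: Y nullable, giving S | SY.
Drop Y -> ε.
Y -> YS: Y nullable, giving S | YS.
Unchanged (no nullable symbols): S -> SW; S -> g; W -> g; Y -> Sg; Y -> i.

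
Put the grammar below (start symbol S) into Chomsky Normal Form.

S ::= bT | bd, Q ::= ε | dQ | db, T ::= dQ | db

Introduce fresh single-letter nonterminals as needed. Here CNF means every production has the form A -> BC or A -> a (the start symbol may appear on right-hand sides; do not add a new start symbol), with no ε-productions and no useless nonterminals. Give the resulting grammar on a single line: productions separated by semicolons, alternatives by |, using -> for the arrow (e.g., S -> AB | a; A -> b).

S -> BA | BT; A -> d; B -> b; Q -> d | AB | AQ; T -> d | AB | AQ

Nullable: {Q}; after ε-elimination: S -> bT | bd; Q -> d | dQ | db; T -> d | dQ | db.
No unit productions to eliminate.
TERM: introduce B -> b, A -> d and substitute in every rule of length ≥2.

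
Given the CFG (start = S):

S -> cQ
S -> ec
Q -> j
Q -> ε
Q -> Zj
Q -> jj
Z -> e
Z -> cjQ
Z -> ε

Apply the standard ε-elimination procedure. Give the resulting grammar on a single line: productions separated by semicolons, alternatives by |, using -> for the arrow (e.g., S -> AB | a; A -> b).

S -> c | cQ | ec; Q -> j | Zj | jj; Z -> e | cj | cjQ

Nullable set: {Q, Z}.
S -> cQ: Q nullable, giving c | cQ.
Drop Q -> ε.
Q -> Zj: Z nullable, giving Zj | j.
Drop Z -> ε.
Z -> cjQ: Q nullable, giving cj | cjQ.
Unchanged (no nullable symbols): S -> ec; Q -> j; Q -> jj; Z -> e.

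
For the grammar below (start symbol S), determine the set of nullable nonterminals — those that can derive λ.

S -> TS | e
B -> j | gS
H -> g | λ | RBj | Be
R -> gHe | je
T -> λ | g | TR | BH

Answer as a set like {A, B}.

Directly nullable (have an ε-rule): {H, T}.
Not nullable: B, R, S — each has a terminal in every rule's right-hand side or depends on a non-nullable symbol.

{H, T}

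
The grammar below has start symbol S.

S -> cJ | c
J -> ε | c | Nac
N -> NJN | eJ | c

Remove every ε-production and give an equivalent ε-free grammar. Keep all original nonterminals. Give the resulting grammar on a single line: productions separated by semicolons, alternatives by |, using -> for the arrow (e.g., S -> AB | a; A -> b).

Nullable set: {J}.
S -> cJ: J nullable, giving c | cJ.
Drop J -> ε.
N -> NJN: J nullable, giving NJN | NN.
N -> eJ: J nullable, giving e | eJ.
Unchanged (no nullable symbols): S -> c; J -> Nac; J -> c; N -> c.

S -> c | cJ; J -> c | Nac; N -> c | e | NN | eJ | NJN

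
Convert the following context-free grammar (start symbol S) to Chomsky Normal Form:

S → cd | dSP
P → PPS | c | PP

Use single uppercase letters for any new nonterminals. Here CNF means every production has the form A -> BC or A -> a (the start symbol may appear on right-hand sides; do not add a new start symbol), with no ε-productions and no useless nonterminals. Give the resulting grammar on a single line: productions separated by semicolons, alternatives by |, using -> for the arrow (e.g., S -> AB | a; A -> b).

S -> AB | BD; A -> c; B -> d; C -> PS; D -> SP; P -> c | PC | PP

No ε-productions.
No unit productions to eliminate.
TERM: introduce A -> c, B -> d and substitute in every rule of length ≥2.
BIN: P -> PPS becomes P -> PC, C -> PS; S -> BSP becomes S -> BD, D -> SP.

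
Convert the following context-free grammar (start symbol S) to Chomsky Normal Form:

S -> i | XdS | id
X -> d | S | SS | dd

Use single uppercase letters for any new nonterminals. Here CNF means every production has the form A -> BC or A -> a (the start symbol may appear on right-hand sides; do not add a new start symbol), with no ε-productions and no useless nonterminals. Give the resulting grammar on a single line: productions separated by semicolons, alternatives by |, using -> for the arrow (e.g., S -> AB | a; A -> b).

S -> i | BA | XC; A -> d; B -> i; C -> AS; D -> AS; X -> d | i | AA | BA | SS | XD

No ε-productions.
After unit-elimination: S -> i | id | XdS; X -> d | i | SS | dd | id | XdS.
TERM: introduce A -> d, B -> i and substitute in every rule of length ≥2.
BIN: S -> XAS becomes S -> XC, C -> AS; X -> XAS becomes X -> XD, D -> AS.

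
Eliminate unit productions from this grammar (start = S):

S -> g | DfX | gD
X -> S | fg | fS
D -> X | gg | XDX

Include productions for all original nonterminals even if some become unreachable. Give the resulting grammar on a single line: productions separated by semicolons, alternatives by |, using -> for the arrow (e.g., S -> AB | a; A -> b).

S -> g | gD | DfX; D -> g | fS | fg | gD | gg | DfX | XDX; X -> g | fS | fg | gD | DfX

Unit productions: D->X, X->S.
Unit pairs (A ⇒* B via units): (D,S), (D,X), (X,S).
S: inherits non-unit rules of {S} → DfX | g | gD.
D: inherits non-unit rules of {D, S, X} → DfX | XDX | fS | fg | g | gD | gg.
X: inherits non-unit rules of {S, X} → DfX | fS | fg | g | gD.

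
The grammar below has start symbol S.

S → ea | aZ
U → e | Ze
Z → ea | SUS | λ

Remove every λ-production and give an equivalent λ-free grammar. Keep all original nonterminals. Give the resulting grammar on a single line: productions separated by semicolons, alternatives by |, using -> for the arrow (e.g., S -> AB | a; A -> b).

Nullable set: {Z}.
S -> aZ: Z nullable, giving a | aZ.
U -> Ze: Z nullable, giving Ze | e.
Drop Z -> λ.
Unchanged (no nullable symbols): S -> ea; U -> e; Z -> SUS; Z -> ea.

S -> a | aZ | ea; U -> e | Ze; Z -> ea | SUS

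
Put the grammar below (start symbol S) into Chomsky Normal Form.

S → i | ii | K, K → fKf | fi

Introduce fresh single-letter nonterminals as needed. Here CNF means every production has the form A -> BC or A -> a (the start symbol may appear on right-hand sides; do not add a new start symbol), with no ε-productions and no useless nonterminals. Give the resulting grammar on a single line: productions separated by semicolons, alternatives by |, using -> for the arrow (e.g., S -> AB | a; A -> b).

No ε-productions.
After unit-elimination: S -> i | fi | ii | fKf; K -> fi | fKf.
TERM: introduce A -> f, B -> i and substitute in every rule of length ≥2.
BIN: K -> AKA becomes K -> AC, C -> KA; S -> AKA becomes S -> AD, D -> KA.

S -> i | AB | AD | BB; A -> f; B -> i; C -> KA; D -> KA; K -> AB | AC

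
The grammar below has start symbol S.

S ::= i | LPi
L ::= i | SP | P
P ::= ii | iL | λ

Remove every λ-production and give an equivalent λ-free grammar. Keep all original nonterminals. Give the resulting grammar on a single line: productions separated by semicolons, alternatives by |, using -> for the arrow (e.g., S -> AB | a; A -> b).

S -> i | Li | Pi | LPi; L -> P | S | i | SP; P -> i | iL | ii

Nullable set: {L, P}.
S -> LPi: L, P nullable, giving LPi | Li | Pi | i.
L -> P: P nullable, giving P.
L -> SP: P nullable, giving S | SP.
Drop P -> λ.
P -> iL: L nullable, giving i | iL.
Unchanged (no nullable symbols): S -> i; L -> i; P -> ii.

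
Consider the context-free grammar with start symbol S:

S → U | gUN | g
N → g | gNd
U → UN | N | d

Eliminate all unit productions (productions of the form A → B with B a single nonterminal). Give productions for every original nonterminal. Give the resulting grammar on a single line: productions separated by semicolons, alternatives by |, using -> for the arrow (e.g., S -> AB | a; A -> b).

Unit productions: S->U, U->N.
Unit pairs (A ⇒* B via units): (S,N), (S,U), (U,N).
S: inherits non-unit rules of {N, S, U} → UN | d | g | gNd | gUN.
N: inherits non-unit rules of {N} → g | gNd.
U: inherits non-unit rules of {N, U} → UN | d | g | gNd.

S -> d | g | UN | gNd | gUN; N -> g | gNd; U -> d | g | UN | gNd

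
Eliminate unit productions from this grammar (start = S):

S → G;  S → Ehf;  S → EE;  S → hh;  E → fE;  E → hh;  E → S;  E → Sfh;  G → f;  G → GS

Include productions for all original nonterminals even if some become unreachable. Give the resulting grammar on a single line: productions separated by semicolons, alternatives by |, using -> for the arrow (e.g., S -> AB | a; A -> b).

Unit productions: E->S, S->G.
Unit pairs (A ⇒* B via units): (E,G), (E,S), (S,G).
S: inherits non-unit rules of {G, S} → EE | Ehf | GS | f | hh.
E: inherits non-unit rules of {E, G, S} → EE | Ehf | GS | Sfh | f | fE | hh.
G: inherits non-unit rules of {G} → GS | f.

S -> f | EE | GS | hh | Ehf; E -> f | EE | GS | fE | hh | Ehf | Sfh; G -> f | GS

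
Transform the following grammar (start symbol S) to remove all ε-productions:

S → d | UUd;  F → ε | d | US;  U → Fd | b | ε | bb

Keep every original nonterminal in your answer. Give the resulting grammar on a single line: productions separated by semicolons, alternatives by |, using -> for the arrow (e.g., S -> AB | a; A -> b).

Nullable set: {F, U}.
S -> UUd: U, U nullable, giving UUd | Ud | d.
Drop F -> ε.
F -> US: U nullable, giving S | US.
Drop U -> ε.
U -> Fd: F nullable, giving Fd | d.
Unchanged (no nullable symbols): S -> d; F -> d; U -> b; U -> bb.

S -> d | Ud | UUd; F -> S | d | US; U -> b | d | Fd | bb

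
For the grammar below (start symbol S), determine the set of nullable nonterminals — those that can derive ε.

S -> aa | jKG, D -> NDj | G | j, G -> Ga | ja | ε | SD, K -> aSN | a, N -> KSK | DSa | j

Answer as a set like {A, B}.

{D, G}

Directly nullable (have an ε-rule): {G}.
D is nullable via D -> G (every symbol on the right is already known nullable).
Not nullable: K, N, S — each has a terminal in every rule's right-hand side or depends on a non-nullable symbol.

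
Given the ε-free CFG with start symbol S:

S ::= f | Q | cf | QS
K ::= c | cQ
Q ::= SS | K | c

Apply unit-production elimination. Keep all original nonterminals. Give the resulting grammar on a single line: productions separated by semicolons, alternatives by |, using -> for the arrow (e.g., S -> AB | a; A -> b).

S -> c | f | QS | SS | cQ | cf; K -> c | cQ; Q -> c | SS | cQ

Unit productions: Q->K, S->Q.
Unit pairs (A ⇒* B via units): (Q,K), (S,K), (S,Q).
S: inherits non-unit rules of {K, Q, S} → QS | SS | c | cQ | cf | f.
K: inherits non-unit rules of {K} → c | cQ.
Q: inherits non-unit rules of {K, Q} → SS | c | cQ.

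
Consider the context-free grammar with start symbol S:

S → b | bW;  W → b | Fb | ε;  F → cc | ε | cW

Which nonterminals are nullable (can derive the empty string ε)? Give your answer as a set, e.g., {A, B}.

{F, W}

Directly nullable (have an ε-rule): {F, W}.
Not nullable: S — each has a terminal in every rule's right-hand side or depends on a non-nullable symbol.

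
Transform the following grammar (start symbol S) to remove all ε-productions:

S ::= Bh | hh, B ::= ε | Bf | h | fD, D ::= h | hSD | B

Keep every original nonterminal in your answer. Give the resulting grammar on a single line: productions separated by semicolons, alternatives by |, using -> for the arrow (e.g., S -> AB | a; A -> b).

Nullable set: {B, D}.
S -> Bh: B nullable, giving Bh | h.
Drop B -> ε.
B -> Bf: B nullable, giving Bf | f.
B -> fD: D nullable, giving f | fD.
D -> B: B nullable, giving B.
D -> hSD: D nullable, giving hS | hSD.
Unchanged (no nullable symbols): S -> hh; B -> h; D -> h.

S -> h | Bh | hh; B -> f | h | Bf | fD; D -> B | h | hS | hSD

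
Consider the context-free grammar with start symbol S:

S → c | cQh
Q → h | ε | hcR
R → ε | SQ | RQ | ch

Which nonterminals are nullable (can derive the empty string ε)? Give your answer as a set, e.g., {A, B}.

{Q, R}

Directly nullable (have an ε-rule): {Q, R}.
Not nullable: S — each has a terminal in every rule's right-hand side or depends on a non-nullable symbol.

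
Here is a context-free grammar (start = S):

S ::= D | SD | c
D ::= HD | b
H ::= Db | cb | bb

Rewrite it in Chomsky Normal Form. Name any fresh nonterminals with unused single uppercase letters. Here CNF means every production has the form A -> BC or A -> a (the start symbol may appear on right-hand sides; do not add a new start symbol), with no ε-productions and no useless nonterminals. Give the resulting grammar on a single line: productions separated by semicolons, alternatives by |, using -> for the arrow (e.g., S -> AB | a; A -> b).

S -> b | c | HD | SD; A -> b; B -> c; D -> b | HD; H -> AA | BA | DA

No ε-productions.
After unit-elimination: S -> b | c | HD | SD; D -> b | HD; H -> Db | bb | cb.
TERM: introduce A -> b, B -> c and substitute in every rule of length ≥2.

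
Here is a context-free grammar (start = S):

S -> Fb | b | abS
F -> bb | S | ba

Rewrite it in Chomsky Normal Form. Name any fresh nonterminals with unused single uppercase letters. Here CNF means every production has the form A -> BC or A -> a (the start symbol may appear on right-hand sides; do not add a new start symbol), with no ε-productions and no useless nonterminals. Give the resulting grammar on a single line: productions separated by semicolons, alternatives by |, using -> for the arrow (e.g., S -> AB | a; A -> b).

S -> b | BD | FA; A -> b; B -> a; C -> AS; D -> AS; F -> b | AA | AB | BC | FA

No ε-productions.
After unit-elimination: S -> b | Fb | abS; F -> b | Fb | ba | bb | abS.
TERM: introduce B -> a, A -> b and substitute in every rule of length ≥2.
BIN: F -> BAS becomes F -> BC, C -> AS; S -> BAS becomes S -> BD, D -> AS.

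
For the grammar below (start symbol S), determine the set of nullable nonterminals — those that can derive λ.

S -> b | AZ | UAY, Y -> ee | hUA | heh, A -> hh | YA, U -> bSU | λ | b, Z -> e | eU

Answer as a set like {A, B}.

Directly nullable (have an ε-rule): {U}.
Not nullable: A, S, Y, Z — each has a terminal in every rule's right-hand side or depends on a non-nullable symbol.

{U}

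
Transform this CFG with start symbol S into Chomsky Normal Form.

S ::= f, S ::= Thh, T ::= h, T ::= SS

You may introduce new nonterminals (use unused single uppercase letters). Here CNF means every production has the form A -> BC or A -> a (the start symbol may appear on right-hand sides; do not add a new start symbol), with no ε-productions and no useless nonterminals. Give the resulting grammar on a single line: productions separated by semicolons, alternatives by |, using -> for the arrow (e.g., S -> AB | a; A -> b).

No ε-productions.
No unit productions to eliminate.
TERM: introduce A -> h and substitute in every rule of length ≥2.
BIN: S -> TAA becomes S -> TB, B -> AA.

S -> f | TB; A -> h; B -> AA; T -> h | SS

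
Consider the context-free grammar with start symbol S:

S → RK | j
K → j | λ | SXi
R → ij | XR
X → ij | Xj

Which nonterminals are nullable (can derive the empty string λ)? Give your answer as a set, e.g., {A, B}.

Directly nullable (have an ε-rule): {K}.
Not nullable: R, S, X — each has a terminal in every rule's right-hand side or depends on a non-nullable symbol.

{K}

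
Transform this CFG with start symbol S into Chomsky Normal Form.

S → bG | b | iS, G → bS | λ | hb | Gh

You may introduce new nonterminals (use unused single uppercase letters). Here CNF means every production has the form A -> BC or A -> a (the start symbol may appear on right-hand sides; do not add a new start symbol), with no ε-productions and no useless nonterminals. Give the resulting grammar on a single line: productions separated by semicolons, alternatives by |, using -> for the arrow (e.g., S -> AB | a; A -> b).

Nullable: {G}; after ε-elimination: S -> b | bG | iS; G -> h | Gh | bS | hb.
No unit productions to eliminate.
TERM: introduce B -> b, A -> h, C -> i and substitute in every rule of length ≥2.

S -> b | BG | CS; A -> h; B -> b; C -> i; G -> h | AB | BS | GA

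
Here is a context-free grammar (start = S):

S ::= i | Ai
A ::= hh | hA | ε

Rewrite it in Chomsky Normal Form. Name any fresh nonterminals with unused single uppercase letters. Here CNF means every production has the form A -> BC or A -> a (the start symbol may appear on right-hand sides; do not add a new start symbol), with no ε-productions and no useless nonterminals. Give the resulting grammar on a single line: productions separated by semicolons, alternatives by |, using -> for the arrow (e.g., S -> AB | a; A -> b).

Nullable: {A}; after ε-elimination: S -> i | Ai; A -> h | hA | hh.
No unit productions to eliminate.
TERM: introduce B -> h, C -> i and substitute in every rule of length ≥2.

S -> i | AC; A -> h | BA | BB; B -> h; C -> i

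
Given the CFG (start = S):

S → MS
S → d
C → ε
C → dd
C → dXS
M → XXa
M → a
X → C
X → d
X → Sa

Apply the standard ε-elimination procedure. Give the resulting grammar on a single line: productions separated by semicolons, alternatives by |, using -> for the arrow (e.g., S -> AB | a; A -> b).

S -> d | MS; C -> dS | dd | dXS; M -> a | Xa | XXa; X -> C | d | Sa

Nullable set: {C, X}.
Drop C -> ε.
C -> dXS: X nullable, giving dS | dXS.
M -> XXa: X, X nullable, giving XXa | Xa | a.
X -> C: C nullable, giving C.
Unchanged (no nullable symbols): S -> MS; S -> d; C -> dd; M -> a; X -> Sa; X -> d.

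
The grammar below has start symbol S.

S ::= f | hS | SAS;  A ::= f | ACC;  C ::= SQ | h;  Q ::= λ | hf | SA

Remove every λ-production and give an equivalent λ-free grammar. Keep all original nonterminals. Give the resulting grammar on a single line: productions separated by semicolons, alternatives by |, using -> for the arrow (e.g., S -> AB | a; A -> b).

S -> f | hS | SAS; A -> f | ACC; C -> S | h | SQ; Q -> SA | hf

Nullable set: {Q}.
C -> SQ: Q nullable, giving S | SQ.
Drop Q -> λ.
Unchanged (no nullable symbols): S -> SAS; S -> f; S -> hS; A -> ACC; A -> f; C -> h; Q -> SA; Q -> hf.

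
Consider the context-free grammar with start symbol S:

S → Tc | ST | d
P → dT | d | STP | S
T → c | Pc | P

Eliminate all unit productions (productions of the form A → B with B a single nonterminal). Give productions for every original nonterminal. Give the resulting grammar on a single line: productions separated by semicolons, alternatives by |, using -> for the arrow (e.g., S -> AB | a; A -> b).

Unit productions: P->S, T->P.
Unit pairs (A ⇒* B via units): (P,S), (T,P), (T,S).
S: inherits non-unit rules of {S} → ST | Tc | d.
P: inherits non-unit rules of {P, S} → ST | STP | Tc | d | dT.
T: inherits non-unit rules of {P, S, T} → Pc | ST | STP | Tc | c | d | dT.

S -> d | ST | Tc; P -> d | ST | Tc | dT | STP; T -> c | d | Pc | ST | Tc | dT | STP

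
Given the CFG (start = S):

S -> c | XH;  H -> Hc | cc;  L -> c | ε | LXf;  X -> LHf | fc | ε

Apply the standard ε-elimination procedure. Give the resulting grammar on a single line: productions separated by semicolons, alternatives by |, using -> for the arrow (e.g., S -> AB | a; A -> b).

Nullable set: {L, X}.
S -> XH: X nullable, giving H | XH.
Drop L -> ε.
L -> LXf: L, X nullable, giving LXf | Lf | Xf | f.
Drop X -> ε.
X -> LHf: L nullable, giving Hf | LHf.
Unchanged (no nullable symbols): S -> c; H -> Hc; H -> cc; L -> c; X -> fc.

S -> H | c | XH; H -> Hc | cc; L -> c | f | Lf | Xf | LXf; X -> Hf | fc | LHf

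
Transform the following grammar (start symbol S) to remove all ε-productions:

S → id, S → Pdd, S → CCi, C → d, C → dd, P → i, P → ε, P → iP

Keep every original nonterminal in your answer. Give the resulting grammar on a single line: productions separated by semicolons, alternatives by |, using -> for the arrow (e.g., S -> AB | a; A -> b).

S -> dd | id | CCi | Pdd; C -> d | dd; P -> i | iP

Nullable set: {P}.
S -> Pdd: P nullable, giving Pdd | dd.
Drop P -> ε.
P -> iP: P nullable, giving i | iP.
Unchanged (no nullable symbols): S -> CCi; S -> id; C -> d; C -> dd; P -> i.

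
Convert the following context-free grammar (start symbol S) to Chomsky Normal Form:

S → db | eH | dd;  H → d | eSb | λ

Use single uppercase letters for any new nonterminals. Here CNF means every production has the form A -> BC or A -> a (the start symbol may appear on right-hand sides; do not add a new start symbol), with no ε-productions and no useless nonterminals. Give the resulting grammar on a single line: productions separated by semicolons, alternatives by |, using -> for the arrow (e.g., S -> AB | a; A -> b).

S -> e | AH | CB | CC; A -> e; B -> b; C -> d; D -> SB; H -> d | AD

Nullable: {H}; after ε-elimination: S -> e | db | dd | eH; H -> d | eSb.
No unit productions to eliminate.
TERM: introduce B -> b, C -> d, A -> e and substitute in every rule of length ≥2.
BIN: H -> ASB becomes H -> AD, D -> SB.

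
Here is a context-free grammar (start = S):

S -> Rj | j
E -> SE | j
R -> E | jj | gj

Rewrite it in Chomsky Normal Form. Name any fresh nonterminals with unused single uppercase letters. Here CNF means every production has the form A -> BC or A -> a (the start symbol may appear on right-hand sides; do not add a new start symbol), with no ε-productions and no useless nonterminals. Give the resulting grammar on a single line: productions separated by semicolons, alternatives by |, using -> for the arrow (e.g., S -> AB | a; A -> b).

S -> j | RB; A -> g; B -> j; E -> j | SE; R -> j | AB | BB | SE

No ε-productions.
After unit-elimination: S -> j | Rj; E -> j | SE; R -> j | SE | gj | jj.
TERM: introduce A -> g, B -> j and substitute in every rule of length ≥2.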